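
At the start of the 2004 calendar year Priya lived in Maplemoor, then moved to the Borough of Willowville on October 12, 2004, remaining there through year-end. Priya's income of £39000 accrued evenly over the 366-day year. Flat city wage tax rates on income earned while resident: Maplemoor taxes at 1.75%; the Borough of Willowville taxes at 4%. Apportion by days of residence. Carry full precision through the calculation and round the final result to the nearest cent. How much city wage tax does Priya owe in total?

£876.70

Maplemoor, January 1 – October 11, 2004: 285 days → £39000 × 1.75% × 285/366 = £531.4549
The Borough of Willowville, October 12 – December 31, 2004: 81 days → £39000 × 4% × 81/366 = £345.2459
Total = £876.7008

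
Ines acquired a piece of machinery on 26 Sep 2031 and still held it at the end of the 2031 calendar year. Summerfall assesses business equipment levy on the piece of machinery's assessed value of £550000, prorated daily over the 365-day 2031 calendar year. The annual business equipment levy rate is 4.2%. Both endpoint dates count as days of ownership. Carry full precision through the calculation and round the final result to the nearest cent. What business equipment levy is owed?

Days held (26 Sep – 31 Dec 2031): 97 out of 365
Tax = £550000 × 4.2% × 97/365 = £6138.9041

£6138.90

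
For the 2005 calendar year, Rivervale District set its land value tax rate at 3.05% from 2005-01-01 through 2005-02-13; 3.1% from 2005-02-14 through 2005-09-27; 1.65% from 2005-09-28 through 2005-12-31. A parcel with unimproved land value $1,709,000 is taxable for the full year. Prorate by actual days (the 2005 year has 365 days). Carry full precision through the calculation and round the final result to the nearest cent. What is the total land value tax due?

2005-01-01 to 2005-02-13: 44 days at 3.05% → $1,709,000 × 3.05% × 44/365 = $6,283.5014
2005-02-14 to 2005-09-27: 226 days at 3.1% → $1,709,000 × 3.1% × 226/365 = $32,803.4356
2005-09-28 to 2005-12-31: 95 days at 1.65% → $1,709,000 × 1.65% × 95/365 = $7,339.3356
Total = $46,426.2726

$46,426.27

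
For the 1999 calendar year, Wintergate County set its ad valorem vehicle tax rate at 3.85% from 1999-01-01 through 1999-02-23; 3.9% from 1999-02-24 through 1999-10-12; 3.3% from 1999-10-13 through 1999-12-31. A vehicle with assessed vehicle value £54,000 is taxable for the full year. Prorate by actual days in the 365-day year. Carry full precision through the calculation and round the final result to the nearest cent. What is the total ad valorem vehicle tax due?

1999-01-01 to 1999-02-23: 54 days at 3.85% → £54,000 × 3.85% × 54/365 = £307.5781
1999-02-24 to 1999-10-12: 231 days at 3.9% → £54,000 × 3.9% × 231/365 = £1,332.8384
1999-10-13 to 1999-12-31: 80 days at 3.3% → £54,000 × 3.3% × 80/365 = £390.5753
Total = £2,030.9918

£2,030.99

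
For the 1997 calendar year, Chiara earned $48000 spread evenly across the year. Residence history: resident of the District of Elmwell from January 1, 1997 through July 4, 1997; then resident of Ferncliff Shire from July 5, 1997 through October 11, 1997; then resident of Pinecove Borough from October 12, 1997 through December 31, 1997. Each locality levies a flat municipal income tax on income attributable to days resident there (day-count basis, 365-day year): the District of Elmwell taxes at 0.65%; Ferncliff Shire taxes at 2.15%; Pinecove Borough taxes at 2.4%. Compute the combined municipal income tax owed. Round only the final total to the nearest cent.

The District of Elmwell, January 1 – July 4, 1997: 185 days → $48000 × 0.65% × 185/365 = $158.1370
Ferncliff Shire, July 5 – October 11, 1997: 99 days → $48000 × 2.15% × 99/365 = $279.9123
Pinecove Borough, October 12 – December 31, 1997: 81 days → $48000 × 2.4% × 81/365 = $255.6493
Total = $693.6986

$693.70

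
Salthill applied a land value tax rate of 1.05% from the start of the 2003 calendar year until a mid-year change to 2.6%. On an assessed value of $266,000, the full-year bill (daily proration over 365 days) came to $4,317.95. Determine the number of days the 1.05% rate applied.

Let d = days at the first rate; then 365 − d days at the second rate.
$266,000 × [1.05%·d + 2.6%·(365−d)] / 365 = $4,317.95
Solving gives d = 230, so the new rate took effect on August 19, 2003.

230 days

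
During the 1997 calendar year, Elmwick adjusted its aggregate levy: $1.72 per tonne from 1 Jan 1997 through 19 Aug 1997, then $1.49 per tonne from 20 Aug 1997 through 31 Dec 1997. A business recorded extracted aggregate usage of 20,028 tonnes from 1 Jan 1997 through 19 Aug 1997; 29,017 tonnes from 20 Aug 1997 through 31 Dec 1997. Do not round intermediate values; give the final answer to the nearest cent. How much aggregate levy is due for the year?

1 Jan – 19 Aug 1997: 20,028 tonnes at $1.72/tonne → $34,448.16
20 Aug – 31 Dec 1997: 29,017 tonnes at $1.49/tonne → $43,235.33

$77,683.49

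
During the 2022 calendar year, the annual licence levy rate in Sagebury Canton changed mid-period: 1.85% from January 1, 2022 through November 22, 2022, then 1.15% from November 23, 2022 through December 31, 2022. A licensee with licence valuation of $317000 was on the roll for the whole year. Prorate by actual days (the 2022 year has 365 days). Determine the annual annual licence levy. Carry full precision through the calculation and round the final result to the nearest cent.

$5627.40

January 1 – November 22, 2022: 326 days at 1.85% → $317000 × 1.85% × 326/365 = $5237.8822
November 23 – December 31, 2022: 39 days at 1.15% → $317000 × 1.15% × 39/365 = $389.5192
Total = $5627.4014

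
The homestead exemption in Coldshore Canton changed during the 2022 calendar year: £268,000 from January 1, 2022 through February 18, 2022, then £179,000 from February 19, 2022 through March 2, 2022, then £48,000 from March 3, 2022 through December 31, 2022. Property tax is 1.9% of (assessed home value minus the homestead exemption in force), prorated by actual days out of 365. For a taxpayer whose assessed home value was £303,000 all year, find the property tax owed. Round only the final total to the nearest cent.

£4,202.02

January 1 – February 18, 2022: 49 days, exemption £268,000 → (£303,000 − £268,000) × 1.9% × 49/365 = £89.2740
February 19 – March 2, 2022: 12 days, exemption £179,000 → (£303,000 − £179,000) × 1.9% × 12/365 = £77.4575
March 3 – December 31, 2022: 304 days, exemption £48,000 → (£303,000 − £48,000) × 1.9% × 304/365 = £4,035.2877
Total = £4,202.0192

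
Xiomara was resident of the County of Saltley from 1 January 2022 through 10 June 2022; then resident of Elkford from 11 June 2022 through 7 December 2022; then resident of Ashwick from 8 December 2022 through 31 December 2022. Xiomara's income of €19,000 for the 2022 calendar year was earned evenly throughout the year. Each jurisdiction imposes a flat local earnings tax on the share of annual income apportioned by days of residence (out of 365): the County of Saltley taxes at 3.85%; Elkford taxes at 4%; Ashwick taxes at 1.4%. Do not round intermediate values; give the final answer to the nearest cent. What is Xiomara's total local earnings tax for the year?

€714.95

The County of Saltley, 1 January – 10 June 2022: 161 days → €19,000 × 3.85% × 161/365 = €322.6616
Elkford, 11 June – 7 December 2022: 180 days → €19,000 × 4% × 180/365 = €374.7945
Ashwick, 8 December – 31 December 2022: 24 days → €19,000 × 1.4% × 24/365 = €17.4904
Total = €714.9466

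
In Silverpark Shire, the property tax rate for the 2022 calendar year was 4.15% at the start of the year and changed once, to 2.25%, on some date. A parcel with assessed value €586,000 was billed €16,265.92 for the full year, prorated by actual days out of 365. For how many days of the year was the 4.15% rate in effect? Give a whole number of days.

Let d = days at the first rate; then 365 − d days at the second rate.
€586,000 × [4.15%·d + 2.25%·(365−d)] / 365 = €16,265.92
Solving gives d = 101, so the new rate took effect on 12 Apr 2022.

101 days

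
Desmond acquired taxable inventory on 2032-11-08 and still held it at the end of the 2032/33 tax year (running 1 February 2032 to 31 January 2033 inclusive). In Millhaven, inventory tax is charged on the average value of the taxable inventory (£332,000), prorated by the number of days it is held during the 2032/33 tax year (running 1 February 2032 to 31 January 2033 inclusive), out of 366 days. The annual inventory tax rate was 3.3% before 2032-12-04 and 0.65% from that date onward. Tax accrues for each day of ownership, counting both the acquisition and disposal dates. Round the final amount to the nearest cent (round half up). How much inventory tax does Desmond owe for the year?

2032-11-08 to 2032-12-03: 26 days at 3.3% → £332,000 × 3.3% × 26/366 = £778.2951
2032-12-04 to 2033-01-31: 59 days at 0.65% → £332,000 × 0.65% × 59/366 = £347.8743
Total = £1,126.1694

£1,126.17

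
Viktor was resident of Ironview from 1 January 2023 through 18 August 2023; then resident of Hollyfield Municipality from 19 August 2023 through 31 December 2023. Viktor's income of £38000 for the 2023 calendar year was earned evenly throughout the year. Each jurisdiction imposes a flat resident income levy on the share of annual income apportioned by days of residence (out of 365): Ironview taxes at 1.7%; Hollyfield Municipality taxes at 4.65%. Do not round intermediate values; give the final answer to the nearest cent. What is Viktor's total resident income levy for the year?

£1060.62

Ironview, 1 January – 18 August 2023: 230 days → £38000 × 1.7% × 230/365 = £407.0685
Hollyfield Municipality, 19 August – 31 December 2023: 135 days → £38000 × 4.65% × 135/365 = £653.5479
Total = £1060.6164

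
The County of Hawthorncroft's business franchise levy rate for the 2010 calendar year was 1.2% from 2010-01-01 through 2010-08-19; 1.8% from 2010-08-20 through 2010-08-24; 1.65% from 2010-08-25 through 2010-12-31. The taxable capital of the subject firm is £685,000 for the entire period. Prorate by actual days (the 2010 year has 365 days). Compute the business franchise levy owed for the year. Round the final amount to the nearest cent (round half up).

2010-01-01 to 2010-08-19: 231 days at 1.2% → £685,000 × 1.2% × 231/365 = £5,202.2466
2010-08-20 to 2010-08-24: 5 days at 1.8% → £685,000 × 1.8% × 5/365 = £168.9041
2010-08-25 to 2010-12-31: 129 days at 1.65% → £685,000 × 1.65% × 129/365 = £3,994.5822
Total = £9,365.7329

£9,365.73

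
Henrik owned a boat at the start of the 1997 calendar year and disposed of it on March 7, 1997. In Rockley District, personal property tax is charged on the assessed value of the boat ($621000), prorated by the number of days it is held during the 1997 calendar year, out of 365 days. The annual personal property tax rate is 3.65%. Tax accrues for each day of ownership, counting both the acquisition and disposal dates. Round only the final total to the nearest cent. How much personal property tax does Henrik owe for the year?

Days held (January 1 – March 7, 1997): 66 out of 365
Tax = $621000 × 3.65% × 66/365 = $4098.6000

$4098.60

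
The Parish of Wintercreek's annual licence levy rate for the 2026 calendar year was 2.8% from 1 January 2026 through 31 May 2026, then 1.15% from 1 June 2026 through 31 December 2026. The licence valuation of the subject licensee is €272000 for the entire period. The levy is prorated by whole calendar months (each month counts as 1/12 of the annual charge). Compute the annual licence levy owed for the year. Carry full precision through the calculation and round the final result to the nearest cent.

1 January – 31 May 2026: 5 months at 2.8% → €272000 × 2.8% × 5/12 = €3173.3333
1 June – 31 December 2026: 7 months at 1.15% → €272000 × 1.15% × 7/12 = €1824.6667
Total = €4998.0000

€4998.00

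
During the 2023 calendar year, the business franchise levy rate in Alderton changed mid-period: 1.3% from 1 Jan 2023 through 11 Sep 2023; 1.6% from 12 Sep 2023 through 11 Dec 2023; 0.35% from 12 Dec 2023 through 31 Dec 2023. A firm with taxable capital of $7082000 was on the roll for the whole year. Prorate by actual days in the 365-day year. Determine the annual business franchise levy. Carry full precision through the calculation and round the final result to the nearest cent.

$93676.43

1 Jan – 11 Sep 2023: 254 days at 1.3% → $7082000 × 1.3% × 254/365 = $64067.8466
12 Sep – 11 Dec 2023: 91 days at 1.6% → $7082000 × 1.6% × 91/365 = $28250.3890
12 Dec – 31 Dec 2023: 20 days at 0.35% → $7082000 × 0.35% × 20/365 = $1358.1918
Total = $93676.4274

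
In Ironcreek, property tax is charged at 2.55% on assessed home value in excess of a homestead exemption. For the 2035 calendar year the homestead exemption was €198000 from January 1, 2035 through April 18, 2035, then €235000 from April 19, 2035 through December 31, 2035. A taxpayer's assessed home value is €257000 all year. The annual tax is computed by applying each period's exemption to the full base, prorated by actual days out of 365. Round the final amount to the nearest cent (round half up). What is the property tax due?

€840.17

January 1 – April 18, 2035: 108 days, exemption €198000 → (€257000 − €198000) × 2.55% × 108/365 = €445.1671
April 19 – December 31, 2035: 257 days, exemption €235000 → (€257000 − €235000) × 2.55% × 257/365 = €395.0055
Total = €840.1726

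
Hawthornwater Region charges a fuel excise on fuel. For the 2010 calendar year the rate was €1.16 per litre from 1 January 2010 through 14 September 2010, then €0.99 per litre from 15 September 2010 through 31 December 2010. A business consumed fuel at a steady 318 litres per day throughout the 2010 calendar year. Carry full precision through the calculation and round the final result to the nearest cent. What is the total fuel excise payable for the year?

€128,802.72

1 January – 14 September 2010: 257 days × 318 litres/day = 81,726 litres at €1.16/litre → €94,802.16
15 September – 31 December 2010: 108 days × 318 litres/day = 34,344 litres at €0.99/litre → €34,000.56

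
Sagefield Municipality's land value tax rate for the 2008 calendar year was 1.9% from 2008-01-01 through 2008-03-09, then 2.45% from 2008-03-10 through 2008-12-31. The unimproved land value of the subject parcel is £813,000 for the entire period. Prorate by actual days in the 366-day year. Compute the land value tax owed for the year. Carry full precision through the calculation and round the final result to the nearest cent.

2008-01-01 to 2008-03-09: 69 days at 1.9% → £813,000 × 1.9% × 69/366 = £2,912.1393
2008-03-10 to 2008-12-31: 297 days at 2.45% → £813,000 × 2.45% × 297/366 = £16,163.3730
Total = £19,075.5123

£19,075.51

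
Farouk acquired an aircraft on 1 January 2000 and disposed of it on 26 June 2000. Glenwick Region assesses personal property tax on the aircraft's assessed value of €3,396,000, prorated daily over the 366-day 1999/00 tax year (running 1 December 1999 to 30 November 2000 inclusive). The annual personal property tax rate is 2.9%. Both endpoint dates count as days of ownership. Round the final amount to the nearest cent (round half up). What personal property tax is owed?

€47,896.59

Days held (1 January – 26 June 2000): 178 out of 366
Tax = €3,396,000 × 2.9% × 178/366 = €47,896.5902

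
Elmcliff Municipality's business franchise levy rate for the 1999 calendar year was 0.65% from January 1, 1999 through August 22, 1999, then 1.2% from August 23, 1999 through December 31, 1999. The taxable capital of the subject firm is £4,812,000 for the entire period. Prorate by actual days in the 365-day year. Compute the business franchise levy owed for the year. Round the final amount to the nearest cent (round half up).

January 1 – August 22, 1999: 234 days at 0.65% → £4,812,000 × 0.65% × 234/365 = £20,052.1973
August 23 – December 31, 1999: 131 days at 1.2% → £4,812,000 × 1.2% × 131/365 = £20,724.5589
Total = £40,776.7562

£40,776.76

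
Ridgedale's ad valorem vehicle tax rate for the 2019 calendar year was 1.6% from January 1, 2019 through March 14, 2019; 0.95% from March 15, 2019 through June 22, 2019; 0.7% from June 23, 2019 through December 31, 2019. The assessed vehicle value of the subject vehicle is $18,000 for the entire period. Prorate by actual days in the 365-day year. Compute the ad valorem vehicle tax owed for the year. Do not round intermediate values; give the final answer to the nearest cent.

January 1 – March 14, 2019: 73 days at 1.6% → $18,000 × 1.6% × 73/365 = $57.6000
March 15 – June 22, 2019: 100 days at 0.95% → $18,000 × 0.95% × 100/365 = $46.8493
June 23 – December 31, 2019: 192 days at 0.7% → $18,000 × 0.7% × 192/365 = $66.2795
Total = $170.7288

$170.73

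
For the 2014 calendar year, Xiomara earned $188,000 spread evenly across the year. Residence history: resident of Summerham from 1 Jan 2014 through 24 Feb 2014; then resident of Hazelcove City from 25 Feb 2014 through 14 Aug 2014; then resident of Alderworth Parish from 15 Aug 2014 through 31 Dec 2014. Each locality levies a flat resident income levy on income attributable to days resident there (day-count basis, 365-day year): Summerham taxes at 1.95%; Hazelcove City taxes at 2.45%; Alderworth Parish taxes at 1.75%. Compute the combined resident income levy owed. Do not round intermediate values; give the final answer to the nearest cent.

$3,963.19

Summerham, 1 Jan – 24 Feb 2014: 55 days → $188,000 × 1.95% × 55/365 = $552.4110
Hazelcove City, 25 Feb – 14 Aug 2014: 171 days → $188,000 × 2.45% × 171/365 = $2,157.8795
Alderworth Parish, 15 Aug – 31 Dec 2014: 139 days → $188,000 × 1.75% × 139/365 = $1,252.9041
Total = $3,963.1945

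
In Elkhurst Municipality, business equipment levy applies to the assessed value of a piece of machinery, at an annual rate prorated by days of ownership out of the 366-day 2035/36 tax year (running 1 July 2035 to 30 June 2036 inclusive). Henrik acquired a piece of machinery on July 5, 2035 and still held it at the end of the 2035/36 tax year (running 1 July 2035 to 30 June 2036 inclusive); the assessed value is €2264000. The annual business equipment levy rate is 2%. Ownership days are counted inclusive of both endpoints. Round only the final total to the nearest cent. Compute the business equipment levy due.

Days held (July 5, 2035 – June 30, 2036): 362 out of 366
Tax = €2264000 × 2% × 362/366 = €44785.1366

€44785.14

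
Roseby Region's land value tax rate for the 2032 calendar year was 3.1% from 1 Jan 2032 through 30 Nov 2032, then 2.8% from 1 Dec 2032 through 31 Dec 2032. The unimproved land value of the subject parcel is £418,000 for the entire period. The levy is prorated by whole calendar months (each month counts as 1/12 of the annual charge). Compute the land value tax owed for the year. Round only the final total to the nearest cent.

1 Jan – 30 Nov 2032: 11 months at 3.1% → £418,000 × 3.1% × 11/12 = £11,878.1667
1 Dec – 31 Dec 2032: 1 month at 2.8% → £418,000 × 2.8% × 1/12 = £975.3333
Total = £12,853.5000

£12,853.50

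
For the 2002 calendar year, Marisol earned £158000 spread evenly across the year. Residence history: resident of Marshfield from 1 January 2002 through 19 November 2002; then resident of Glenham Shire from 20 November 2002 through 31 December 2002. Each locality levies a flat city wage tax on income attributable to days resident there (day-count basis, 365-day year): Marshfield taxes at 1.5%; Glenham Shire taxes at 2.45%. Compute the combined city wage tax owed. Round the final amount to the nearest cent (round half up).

£2542.72

Marshfield, 1 January – 19 November 2002: 323 days → £158000 × 1.5% × 323/365 = £2097.2877
Glenham Shire, 20 November – 31 December 2002: 42 days → £158000 × 2.45% × 42/365 = £445.4301
Total = £2542.7178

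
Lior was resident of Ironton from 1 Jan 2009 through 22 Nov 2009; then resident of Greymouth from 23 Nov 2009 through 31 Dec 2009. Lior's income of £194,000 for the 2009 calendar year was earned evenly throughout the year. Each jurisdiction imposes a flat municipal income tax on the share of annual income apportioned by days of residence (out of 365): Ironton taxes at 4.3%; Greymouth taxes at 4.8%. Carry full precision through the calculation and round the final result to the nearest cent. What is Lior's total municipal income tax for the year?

Ironton, 1 Jan – 22 Nov 2009: 326 days → £194,000 × 4.3% × 326/365 = £7,450.6630
Greymouth, 23 Nov – 31 Dec 2009: 39 days → £194,000 × 4.8% × 39/365 = £994.9808
Total = £8,445.6438

£8,445.64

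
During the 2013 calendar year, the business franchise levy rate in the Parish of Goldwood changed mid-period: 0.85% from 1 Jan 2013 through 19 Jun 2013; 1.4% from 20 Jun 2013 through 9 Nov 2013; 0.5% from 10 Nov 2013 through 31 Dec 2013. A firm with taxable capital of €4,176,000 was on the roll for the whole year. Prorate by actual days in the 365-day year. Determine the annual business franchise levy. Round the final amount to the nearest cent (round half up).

€42,412.14

1 Jan – 19 Jun 2013: 170 days at 0.85% → €4,176,000 × 0.85% × 170/365 = €16,532.3836
20 Jun – 9 Nov 2013: 143 days at 1.4% → €4,176,000 × 1.4% × 143/365 = €22,905.0740
10 Nov – 31 Dec 2013: 52 days at 0.5% → €4,176,000 × 0.5% × 52/365 = €2,974.6849
Total = €42,412.1425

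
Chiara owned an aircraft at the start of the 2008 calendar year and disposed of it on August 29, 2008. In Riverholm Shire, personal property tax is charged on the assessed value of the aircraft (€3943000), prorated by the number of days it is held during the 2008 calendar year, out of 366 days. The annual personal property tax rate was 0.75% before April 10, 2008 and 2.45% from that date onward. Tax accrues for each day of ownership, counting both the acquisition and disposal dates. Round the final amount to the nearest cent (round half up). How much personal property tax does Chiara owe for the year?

January 1 – April 9, 2008: 100 days at 0.75% → €3943000 × 0.75% × 100/366 = €8079.9180
April 10 – August 29, 2008: 142 days at 2.45% → €3943000 × 2.45% × 142/366 = €37480.0464
Total = €45559.9645

€45559.96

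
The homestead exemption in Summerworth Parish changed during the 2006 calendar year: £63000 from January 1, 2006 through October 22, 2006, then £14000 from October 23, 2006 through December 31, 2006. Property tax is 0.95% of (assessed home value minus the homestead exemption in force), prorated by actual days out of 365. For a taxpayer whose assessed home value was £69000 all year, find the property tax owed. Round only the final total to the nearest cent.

£146.27

January 1 – October 22, 2006: 295 days, exemption £63000 → (£69000 − £63000) × 0.95% × 295/365 = £46.0685
October 23 – December 31, 2006: 70 days, exemption £14000 → (£69000 − £14000) × 0.95% × 70/365 = £100.2055
Total = £146.2740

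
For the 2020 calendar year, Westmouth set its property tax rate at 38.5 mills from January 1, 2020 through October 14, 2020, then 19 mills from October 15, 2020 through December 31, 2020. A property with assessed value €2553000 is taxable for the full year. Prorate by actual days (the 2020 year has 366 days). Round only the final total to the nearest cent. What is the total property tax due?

January 1 – October 14, 2020: 288 days at 38.5 mills → €2553000 × 3.85% × 288/366 = €77343.3443
October 15 – December 31, 2020: 78 days at 19 mills → €2553000 × 1.9% × 78/366 = €10337.5574
Total = €87680.9016

€87680.90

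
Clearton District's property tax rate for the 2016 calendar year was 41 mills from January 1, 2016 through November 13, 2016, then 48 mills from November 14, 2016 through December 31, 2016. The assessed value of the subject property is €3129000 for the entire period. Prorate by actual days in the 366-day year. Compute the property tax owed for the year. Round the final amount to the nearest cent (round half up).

January 1 – November 13, 2016: 318 days at 41 mills → €3129000 × 4.1% × 318/366 = €111464.2131
November 14 – December 31, 2016: 48 days at 48 mills → €3129000 × 4.8% × 48/366 = €19697.3115
Total = €131161.5246

€131161.52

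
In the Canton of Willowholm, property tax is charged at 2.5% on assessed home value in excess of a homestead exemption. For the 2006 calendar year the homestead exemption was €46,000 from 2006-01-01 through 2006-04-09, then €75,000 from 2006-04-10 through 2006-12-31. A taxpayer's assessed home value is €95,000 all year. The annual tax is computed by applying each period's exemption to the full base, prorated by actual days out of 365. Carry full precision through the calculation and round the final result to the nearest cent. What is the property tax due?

2006-01-01 to 2006-04-09: 99 days, exemption €46,000 → (€95,000 − €46,000) × 2.5% × 99/365 = €332.2603
2006-04-10 to 2006-12-31: 266 days, exemption €75,000 → (€95,000 − €75,000) × 2.5% × 266/365 = €364.3836
Total = €696.6438

€696.64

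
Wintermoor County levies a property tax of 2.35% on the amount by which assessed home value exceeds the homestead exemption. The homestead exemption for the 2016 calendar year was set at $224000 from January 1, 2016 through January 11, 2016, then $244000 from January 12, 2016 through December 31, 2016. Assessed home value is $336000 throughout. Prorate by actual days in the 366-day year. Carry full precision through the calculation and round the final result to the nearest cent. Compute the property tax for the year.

January 1 – January 11, 2016: 11 days, exemption $224000 → ($336000 − $224000) × 2.35% × 11/366 = $79.1038
January 12 – December 31, 2016: 355 days, exemption $244000 → ($336000 − $244000) × 2.35% × 355/366 = $2097.0219
Total = $2176.1257

$2176.13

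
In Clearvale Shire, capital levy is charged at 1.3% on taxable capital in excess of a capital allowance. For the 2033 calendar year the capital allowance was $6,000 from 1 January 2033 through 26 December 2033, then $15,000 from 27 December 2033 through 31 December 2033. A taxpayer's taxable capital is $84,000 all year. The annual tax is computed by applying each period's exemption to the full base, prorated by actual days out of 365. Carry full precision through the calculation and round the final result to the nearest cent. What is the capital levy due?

1 January – 26 December 2033: 360 days, exemption $6,000 → ($84,000 − $6,000) × 1.3% × 360/365 = $1,000.1096
27 December – 31 December 2033: 5 days, exemption $15,000 → ($84,000 − $15,000) × 1.3% × 5/365 = $12.2877
Total = $1,012.3973

$1,012.40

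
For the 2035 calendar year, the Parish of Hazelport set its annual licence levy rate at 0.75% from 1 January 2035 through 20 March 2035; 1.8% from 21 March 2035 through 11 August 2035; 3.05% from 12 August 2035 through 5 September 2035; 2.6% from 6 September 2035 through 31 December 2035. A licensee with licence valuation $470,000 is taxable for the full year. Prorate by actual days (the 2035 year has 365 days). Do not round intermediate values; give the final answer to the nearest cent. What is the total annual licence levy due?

1 January – 20 March 2035: 79 days at 0.75% → $470,000 × 0.75% × 79/365 = $762.9452
21 March – 11 August 2035: 144 days at 1.8% → $470,000 × 1.8% × 144/365 = $3,337.6438
12 August – 5 September 2035: 25 days at 3.05% → $470,000 × 3.05% × 25/365 = $981.8493
6 September – 31 December 2035: 117 days at 2.6% → $470,000 × 2.6% × 117/365 = $3,917.0959
Total = $8,999.5342

$8,999.53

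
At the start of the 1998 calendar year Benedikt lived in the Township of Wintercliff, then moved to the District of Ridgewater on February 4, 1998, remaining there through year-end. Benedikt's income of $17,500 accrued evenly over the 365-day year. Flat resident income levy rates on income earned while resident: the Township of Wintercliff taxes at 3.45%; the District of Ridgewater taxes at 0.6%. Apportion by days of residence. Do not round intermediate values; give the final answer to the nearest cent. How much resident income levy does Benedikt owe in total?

$151.46

The Township of Wintercliff, January 1 – February 3, 1998: 34 days → $17,500 × 3.45% × 34/365 = $56.2397
The District of Ridgewater, February 4 – December 31, 1998: 331 days → $17,500 × 0.6% × 331/365 = $95.2192
Total = $151.4589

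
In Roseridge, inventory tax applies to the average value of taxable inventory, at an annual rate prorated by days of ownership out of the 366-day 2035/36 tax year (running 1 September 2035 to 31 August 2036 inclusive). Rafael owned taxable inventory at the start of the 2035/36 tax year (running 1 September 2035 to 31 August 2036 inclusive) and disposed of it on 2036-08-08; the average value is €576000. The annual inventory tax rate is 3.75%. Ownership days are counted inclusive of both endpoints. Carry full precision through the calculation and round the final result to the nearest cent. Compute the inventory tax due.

Days held (2035-09-01 to 2036-08-08): 343 out of 366
Tax = €576000 × 3.75% × 343/366 = €20242.6230

€20242.62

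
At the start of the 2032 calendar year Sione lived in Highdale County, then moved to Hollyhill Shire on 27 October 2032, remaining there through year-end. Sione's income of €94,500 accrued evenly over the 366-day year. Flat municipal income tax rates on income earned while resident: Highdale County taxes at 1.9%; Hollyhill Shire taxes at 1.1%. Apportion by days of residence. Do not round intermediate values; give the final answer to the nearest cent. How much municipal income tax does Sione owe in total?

Highdale County, 1 January – 26 October 2032: 300 days → €94,500 × 1.9% × 300/366 = €1,471.7213
Hollyhill Shire, 27 October – 31 December 2032: 66 days → €94,500 × 1.1% × 66/366 = €187.4508
Total = €1,659.1721

€1,659.17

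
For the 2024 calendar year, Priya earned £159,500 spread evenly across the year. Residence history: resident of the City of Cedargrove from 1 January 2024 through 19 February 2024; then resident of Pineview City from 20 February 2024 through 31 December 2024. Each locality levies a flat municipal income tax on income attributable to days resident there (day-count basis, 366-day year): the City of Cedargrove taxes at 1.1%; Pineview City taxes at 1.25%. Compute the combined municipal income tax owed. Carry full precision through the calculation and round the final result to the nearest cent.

The City of Cedargrove, 1 January – 19 February 2024: 50 days → £159,500 × 1.1% × 50/366 = £239.6858
Pineview City, 20 February – 31 December 2024: 316 days → £159,500 × 1.25% × 316/366 = £1,721.3798
Total = £1,961.0656

£1,961.07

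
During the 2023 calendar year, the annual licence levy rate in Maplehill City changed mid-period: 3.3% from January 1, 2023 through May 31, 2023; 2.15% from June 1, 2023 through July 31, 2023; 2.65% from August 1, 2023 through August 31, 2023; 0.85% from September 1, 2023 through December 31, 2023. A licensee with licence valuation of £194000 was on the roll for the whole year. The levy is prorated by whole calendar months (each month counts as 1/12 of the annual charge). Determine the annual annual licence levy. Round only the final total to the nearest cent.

£4340.75

January 1 – May 31, 2023: 5 months at 3.3% → £194000 × 3.3% × 5/12 = £2667.5000
June 1 – July 31, 2023: 2 months at 2.15% → £194000 × 2.15% × 2/12 = £695.1667
August 1 – August 31, 2023: 1 month at 2.65% → £194000 × 2.65% × 1/12 = £428.4167
September 1 – December 31, 2023: 4 months at 0.85% → £194000 × 0.85% × 4/12 = £549.6667
Total = £4340.7500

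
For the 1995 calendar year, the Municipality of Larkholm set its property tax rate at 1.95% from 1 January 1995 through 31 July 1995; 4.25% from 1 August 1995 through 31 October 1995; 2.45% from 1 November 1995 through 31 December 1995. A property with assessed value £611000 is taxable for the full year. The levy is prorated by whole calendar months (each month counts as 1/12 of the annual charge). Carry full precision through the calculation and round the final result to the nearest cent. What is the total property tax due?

1 January – 31 July 1995: 7 months at 1.95% → £611000 × 1.95% × 7/12 = £6950.1250
1 August – 31 October 1995: 3 months at 4.25% → £611000 × 4.25% × 3/12 = £6491.8750
1 November – 31 December 1995: 2 months at 2.45% → £611000 × 2.45% × 2/12 = £2494.9167
Total = £15936.9167

£15936.92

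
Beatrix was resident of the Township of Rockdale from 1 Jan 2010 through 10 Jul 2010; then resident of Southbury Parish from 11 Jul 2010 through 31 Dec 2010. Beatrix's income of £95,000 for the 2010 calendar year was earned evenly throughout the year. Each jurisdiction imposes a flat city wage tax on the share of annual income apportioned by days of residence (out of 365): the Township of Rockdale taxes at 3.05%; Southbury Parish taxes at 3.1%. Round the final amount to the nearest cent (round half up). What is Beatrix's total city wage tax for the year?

£2,920.14

The Township of Rockdale, 1 Jan – 10 Jul 2010: 191 days → £95,000 × 3.05% × 191/365 = £1,516.2260
Southbury Parish, 11 Jul – 31 Dec 2010: 174 days → £95,000 × 3.1% × 174/365 = £1,403.9178
Total = £2,920.1438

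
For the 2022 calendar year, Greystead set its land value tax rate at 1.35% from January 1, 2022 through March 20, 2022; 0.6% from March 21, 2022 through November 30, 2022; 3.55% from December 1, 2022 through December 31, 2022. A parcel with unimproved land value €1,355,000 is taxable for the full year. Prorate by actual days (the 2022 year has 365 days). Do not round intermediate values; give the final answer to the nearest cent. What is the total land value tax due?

January 1 – March 20, 2022: 79 days at 1.35% → €1,355,000 × 1.35% × 79/365 = €3,959.1986
March 21 – November 30, 2022: 255 days at 0.6% → €1,355,000 × 0.6% × 255/365 = €5,679.8630
December 1 – December 31, 2022: 31 days at 3.55% → €1,355,000 × 3.55% × 31/365 = €4,085.4178
Total = €13,724.4795

€13,724.48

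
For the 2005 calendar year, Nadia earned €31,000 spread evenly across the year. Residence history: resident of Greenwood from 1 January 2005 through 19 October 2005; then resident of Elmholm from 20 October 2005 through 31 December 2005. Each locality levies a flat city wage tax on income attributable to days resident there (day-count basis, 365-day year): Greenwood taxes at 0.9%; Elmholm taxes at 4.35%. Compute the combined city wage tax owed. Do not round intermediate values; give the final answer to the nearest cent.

Greenwood, 1 January – 19 October 2005: 292 days → €31,000 × 0.9% × 292/365 = €223.2000
Elmholm, 20 October – 31 December 2005: 73 days → €31,000 × 4.35% × 73/365 = €269.7000
Total = €492.9000

€492.90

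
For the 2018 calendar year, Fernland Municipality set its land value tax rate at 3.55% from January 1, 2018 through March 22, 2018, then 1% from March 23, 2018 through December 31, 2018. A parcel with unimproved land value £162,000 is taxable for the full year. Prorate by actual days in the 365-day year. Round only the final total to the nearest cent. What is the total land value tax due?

January 1 – March 22, 2018: 81 days at 3.55% → £162,000 × 3.55% × 81/365 = £1,276.2493
March 23 – December 31, 2018: 284 days at 1% → £162,000 × 1% × 284/365 = £1,260.4932
Total = £2,536.7425

£2,536.74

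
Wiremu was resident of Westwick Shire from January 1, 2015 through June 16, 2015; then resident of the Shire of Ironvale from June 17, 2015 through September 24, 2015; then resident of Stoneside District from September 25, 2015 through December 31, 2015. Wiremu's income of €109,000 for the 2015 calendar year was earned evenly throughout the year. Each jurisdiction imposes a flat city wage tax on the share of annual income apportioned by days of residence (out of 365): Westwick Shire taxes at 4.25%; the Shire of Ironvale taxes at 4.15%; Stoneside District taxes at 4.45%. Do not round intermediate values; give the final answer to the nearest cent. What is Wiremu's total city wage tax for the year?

Westwick Shire, January 1 – June 16, 2015: 167 days → €109,000 × 4.25% × 167/365 = €2,119.5274
The Shire of Ironvale, June 17 – September 24, 2015: 100 days → €109,000 × 4.15% × 100/365 = €1,239.3151
Stoneside District, September 25 – December 31, 2015: 98 days → €109,000 × 4.45% × 98/365 = €1,302.3260
Total = €4,661.1685

€4,661.17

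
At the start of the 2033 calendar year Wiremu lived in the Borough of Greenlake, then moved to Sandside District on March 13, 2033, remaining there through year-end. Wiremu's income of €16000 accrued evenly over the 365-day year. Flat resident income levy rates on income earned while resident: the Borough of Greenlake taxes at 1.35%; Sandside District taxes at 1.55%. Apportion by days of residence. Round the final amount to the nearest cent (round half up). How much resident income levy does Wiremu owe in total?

The Borough of Greenlake, January 1 – March 12, 2033: 71 days → €16000 × 1.35% × 71/365 = €42.0164
Sandside District, March 13 – December 31, 2033: 294 days → €16000 × 1.55% × 294/365 = €199.7589
Total = €241.7753

€241.78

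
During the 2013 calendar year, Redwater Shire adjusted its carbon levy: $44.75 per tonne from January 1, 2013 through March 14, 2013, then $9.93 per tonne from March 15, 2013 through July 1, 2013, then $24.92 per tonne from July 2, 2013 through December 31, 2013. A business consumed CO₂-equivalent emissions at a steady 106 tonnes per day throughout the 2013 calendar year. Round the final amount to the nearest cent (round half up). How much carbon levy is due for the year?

$944,404.88

January 1 – March 14, 2013: 73 days × 106 tonnes/day = 7,738 tonnes at $44.75/tonne → $346,275.50
March 15 – July 1, 2013: 109 days × 106 tonnes/day = 11,554 tonnes at $9.93/tonne → $114,731.22
July 2 – December 31, 2013: 183 days × 106 tonnes/day = 19,398 tonnes at $24.92/tonne → $483,398.16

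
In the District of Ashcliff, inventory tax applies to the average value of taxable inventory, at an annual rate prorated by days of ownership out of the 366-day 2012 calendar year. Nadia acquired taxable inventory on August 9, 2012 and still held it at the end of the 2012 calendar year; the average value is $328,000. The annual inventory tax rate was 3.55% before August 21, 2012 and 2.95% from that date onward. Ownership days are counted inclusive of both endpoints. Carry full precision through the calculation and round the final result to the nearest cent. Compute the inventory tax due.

$3,897.91

August 9 – August 20, 2012: 12 days at 3.55% → $328,000 × 3.55% × 12/366 = $381.7705
August 21 – December 31, 2012: 133 days at 2.95% → $328,000 × 2.95% × 133/366 = $3,516.1421
Total = $3,897.9126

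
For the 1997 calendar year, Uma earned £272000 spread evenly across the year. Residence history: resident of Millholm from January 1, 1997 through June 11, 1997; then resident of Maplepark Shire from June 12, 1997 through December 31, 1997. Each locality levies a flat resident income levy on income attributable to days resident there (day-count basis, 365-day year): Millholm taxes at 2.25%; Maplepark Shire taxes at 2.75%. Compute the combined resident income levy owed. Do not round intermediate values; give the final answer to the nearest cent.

Millholm, January 1 – June 11, 1997: 162 days → £272000 × 2.25% × 162/365 = £2716.2740
Maplepark Shire, June 12 – December 31, 1997: 203 days → £272000 × 2.75% × 203/365 = £4160.1096
Total = £6876.3836

£6876.38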